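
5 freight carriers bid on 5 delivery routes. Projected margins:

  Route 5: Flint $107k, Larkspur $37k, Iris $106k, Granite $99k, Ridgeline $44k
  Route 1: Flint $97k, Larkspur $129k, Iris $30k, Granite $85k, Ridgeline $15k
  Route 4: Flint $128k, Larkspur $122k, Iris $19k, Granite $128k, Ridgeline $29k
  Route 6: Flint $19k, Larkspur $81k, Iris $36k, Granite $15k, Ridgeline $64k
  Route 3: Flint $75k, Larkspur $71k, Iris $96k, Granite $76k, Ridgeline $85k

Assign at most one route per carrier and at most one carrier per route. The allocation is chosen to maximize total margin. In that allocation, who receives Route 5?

Optimal: Flint→Route 5 ($107k), Larkspur→Route 1 ($129k), Iris→Route 3 ($96k), Granite→Route 4 ($128k), Ridgeline→Route 6 ($64k) — total 107+129+96+128+64 = $524k.
Row-greedy (each carrier in turn takes its best remaining route) gives $503k, worse by 21.
Next-best assignment: Flint→Route 4, Larkspur→Route 1, Iris→Route 3, Granite→Route 5, Ridgeline→Route 6 = $516k.
Swapping Larkspur↔Iris (Larkspur→Route 3 $71k, Iris→Route 1 $30k) loses 124.
No other one-to-one assignment exceeds $524k.
Flint's own top route is Route 4 ($128k), but forcing Flint→Route 4 and reassigning the rest optimally gives only $516k — worse by 8.

Flint receives Route 5.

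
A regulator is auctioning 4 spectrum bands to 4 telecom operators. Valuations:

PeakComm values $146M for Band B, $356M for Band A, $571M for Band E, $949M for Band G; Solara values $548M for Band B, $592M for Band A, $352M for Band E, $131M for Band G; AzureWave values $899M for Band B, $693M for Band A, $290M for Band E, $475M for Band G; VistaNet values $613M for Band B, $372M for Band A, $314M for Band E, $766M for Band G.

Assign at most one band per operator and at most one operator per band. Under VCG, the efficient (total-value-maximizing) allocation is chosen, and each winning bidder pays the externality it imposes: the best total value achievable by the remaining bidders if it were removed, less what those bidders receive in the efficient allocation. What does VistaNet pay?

Efficient allocation: PeakComm→Band E ($571M), Solara→Band A ($592M), AzureWave→Band B ($899M), VistaNet→Band G ($766M); total welfare W = $2828M.
VistaNet receives Band G at value $766M, so the others get W − 766 = $2062M.
Without VistaNet: best allocation of the remaining 3 bidders over all 4 bands is PeakComm→Band G ($949M), Solara→Band A ($592M), AzureWave→Band B ($899M), total $2440M.
VCG payment = (others' best without VistaNet) − (others' welfare with VistaNet) = 2440 − 2062 = $378M.

VistaNet pays $378M.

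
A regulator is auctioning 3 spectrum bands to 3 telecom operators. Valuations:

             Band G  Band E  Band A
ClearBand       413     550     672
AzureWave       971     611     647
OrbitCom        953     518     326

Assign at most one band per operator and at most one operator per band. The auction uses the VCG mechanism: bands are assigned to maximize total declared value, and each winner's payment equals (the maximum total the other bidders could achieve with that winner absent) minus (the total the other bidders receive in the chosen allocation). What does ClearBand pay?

Efficient allocation: ClearBand→Band A ($672M), AzureWave→Band E ($611M), OrbitCom→Band G ($953M); total welfare W = $2236M.
ClearBand receives Band A at value $672M, so the others get W − 672 = $1564M.
Without ClearBand: best allocation of the remaining 2 bidders over all 3 bands is AzureWave→Band A ($647M), OrbitCom→Band G ($953M), total $1600M.
VCG payment = (others' best without ClearBand) − (others' welfare with ClearBand) = 1600 − 1564 = $36M.

ClearBand pays $36M.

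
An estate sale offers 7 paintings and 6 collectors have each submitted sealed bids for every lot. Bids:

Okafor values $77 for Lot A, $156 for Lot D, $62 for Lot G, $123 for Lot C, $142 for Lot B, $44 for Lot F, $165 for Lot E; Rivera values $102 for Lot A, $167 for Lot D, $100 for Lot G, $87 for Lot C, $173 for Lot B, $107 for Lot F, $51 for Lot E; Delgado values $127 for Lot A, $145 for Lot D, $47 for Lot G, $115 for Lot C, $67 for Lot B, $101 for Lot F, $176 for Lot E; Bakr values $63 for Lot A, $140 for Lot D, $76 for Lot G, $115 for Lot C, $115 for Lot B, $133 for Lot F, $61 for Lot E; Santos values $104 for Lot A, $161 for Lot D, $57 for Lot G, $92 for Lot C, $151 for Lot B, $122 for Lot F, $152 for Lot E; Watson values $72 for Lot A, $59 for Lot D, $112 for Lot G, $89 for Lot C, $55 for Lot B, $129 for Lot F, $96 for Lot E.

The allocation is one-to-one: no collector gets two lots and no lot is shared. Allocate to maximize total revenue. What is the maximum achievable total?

Maximum total: $878

Optimal: Okafor→Lot C ($123), Rivera→Lot B ($173), Delgado→Lot E ($176), Bakr→Lot F ($133), Santos→Lot D ($161), Watson→Lot G ($112) — total 123+173+176+133+161+112 = $878.
Column-greedy (each lot in turn goes to its best remaining collector) gives $813, worse by 65.
Next-best assignment: Okafor→Lot E, Rivera→Lot B, Delgado→Lot A, Bakr→Lot F, Santos→Lot D, Watson→Lot G = $871.
No other one-to-one assignment exceeds $878.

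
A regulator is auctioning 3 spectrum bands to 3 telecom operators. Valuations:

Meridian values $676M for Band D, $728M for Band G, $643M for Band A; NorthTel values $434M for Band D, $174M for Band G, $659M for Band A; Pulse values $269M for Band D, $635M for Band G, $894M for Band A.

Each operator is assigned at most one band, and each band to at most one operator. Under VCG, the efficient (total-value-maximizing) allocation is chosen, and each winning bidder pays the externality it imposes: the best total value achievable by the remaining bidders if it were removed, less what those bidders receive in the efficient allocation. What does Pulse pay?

Pulse pays $225M.

Efficient allocation: Meridian→Band G ($728M), NorthTel→Band D ($434M), Pulse→Band A ($894M); total welfare W = $2056M.
Pulse receives Band A at value $894M, so the others get W − 894 = $1162M.
Without Pulse: best allocation of the remaining 2 bidders over all 3 bands is Meridian→Band G ($728M), NorthTel→Band A ($659M), total $1387M.
VCG payment = (others' best without Pulse) − (others' welfare with Pulse) = 1387 − 1162 = $225M.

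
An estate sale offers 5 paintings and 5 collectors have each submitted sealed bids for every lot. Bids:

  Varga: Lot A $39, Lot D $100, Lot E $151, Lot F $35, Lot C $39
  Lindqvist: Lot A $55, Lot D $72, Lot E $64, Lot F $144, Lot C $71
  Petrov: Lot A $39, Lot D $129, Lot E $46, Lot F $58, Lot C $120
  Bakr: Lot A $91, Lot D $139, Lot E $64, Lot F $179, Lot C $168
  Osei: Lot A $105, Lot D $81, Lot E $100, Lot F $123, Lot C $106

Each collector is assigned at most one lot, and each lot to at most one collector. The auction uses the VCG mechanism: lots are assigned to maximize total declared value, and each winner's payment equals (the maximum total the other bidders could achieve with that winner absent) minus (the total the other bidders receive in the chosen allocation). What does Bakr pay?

Efficient allocation: Varga→Lot E ($151), Lindqvist→Lot F ($144), Petrov→Lot D ($129), Bakr→Lot C ($168), Osei→Lot A ($105); total welfare W = $697.
Bakr receives Lot C at value $168, so the others get W − 168 = $529.
Without Bakr: best allocation of the remaining 4 bidders over all 5 lots is Varga→Lot E ($151), Lindqvist→Lot F ($144), Petrov→Lot D ($129), Osei→Lot C ($106), total $530.
VCG payment = (others' best without Bakr) − (others' welfare with Bakr) = 530 − 529 = $1.

Bakr pays $1.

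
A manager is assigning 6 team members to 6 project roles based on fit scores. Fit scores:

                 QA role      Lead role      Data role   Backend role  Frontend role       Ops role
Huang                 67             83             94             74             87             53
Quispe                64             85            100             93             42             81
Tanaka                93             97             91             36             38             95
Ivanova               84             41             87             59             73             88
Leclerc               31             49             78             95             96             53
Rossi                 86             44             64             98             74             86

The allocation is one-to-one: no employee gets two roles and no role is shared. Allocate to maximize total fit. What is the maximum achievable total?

Optimal: Huang→Lead role (83 pts), Quispe→Data role (100 pts), Tanaka→QA role (93 pts), Ivanova→Ops role (88 pts), Leclerc→Frontend role (96 pts), Rossi→Backend role (98 pts) — total 83+100+93+88+96+98 = 558 pts.
Max-entry greedy (repeatedly take the single best remaining cell) gives 546 pts, worse by 12.
Every other assignment is strictly worse.

Max total: 558 pts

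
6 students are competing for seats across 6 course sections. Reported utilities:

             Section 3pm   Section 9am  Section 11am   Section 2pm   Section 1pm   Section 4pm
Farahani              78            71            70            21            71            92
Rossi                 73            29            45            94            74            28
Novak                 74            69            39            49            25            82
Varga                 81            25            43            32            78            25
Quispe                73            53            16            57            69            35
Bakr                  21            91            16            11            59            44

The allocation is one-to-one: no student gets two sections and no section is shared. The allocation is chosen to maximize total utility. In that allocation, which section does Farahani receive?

Farahani receives Section 11am.

Optimal: Farahani→Section 11am (70 points), Rossi→Section 2pm (94 points), Novak→Section 4pm (82 points), Varga→Section 1pm (78 points), Quispe→Section 3pm (73 points), Bakr→Section 9am (91 points) — total 70+94+82+78+73+91 = 488 points.
Column-greedy (each section in turn goes to its best remaining student) gives 487 points, worse by 1.
Every other assignment is strictly worse.
Farahani's own top section is Section 4pm (92 points), but forcing Farahani→Section 4pm and reassigning the rest optimally gives only 467 points — worse by 21.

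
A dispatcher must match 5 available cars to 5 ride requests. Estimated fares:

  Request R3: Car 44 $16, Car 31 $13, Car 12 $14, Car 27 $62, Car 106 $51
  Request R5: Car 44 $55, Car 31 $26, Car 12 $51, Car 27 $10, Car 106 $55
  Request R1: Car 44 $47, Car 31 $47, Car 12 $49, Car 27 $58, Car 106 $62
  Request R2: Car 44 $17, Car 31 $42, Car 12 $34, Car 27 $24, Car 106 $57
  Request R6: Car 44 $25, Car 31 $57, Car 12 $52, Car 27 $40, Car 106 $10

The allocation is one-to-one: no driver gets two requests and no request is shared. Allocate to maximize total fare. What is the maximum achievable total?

Max total: $280

Optimal: Car 44→Request R5 ($55), Car 31→Request R6 ($57), Car 12→Request R1 ($49), Car 27→Request R3 ($62), Car 106→Request R2 ($57) — total 55+57+49+62+57 = $280.
Column-greedy (each request in turn goes to its best remaining driver) gives $273, worse by 7.
No other one-to-one assignment exceeds $280.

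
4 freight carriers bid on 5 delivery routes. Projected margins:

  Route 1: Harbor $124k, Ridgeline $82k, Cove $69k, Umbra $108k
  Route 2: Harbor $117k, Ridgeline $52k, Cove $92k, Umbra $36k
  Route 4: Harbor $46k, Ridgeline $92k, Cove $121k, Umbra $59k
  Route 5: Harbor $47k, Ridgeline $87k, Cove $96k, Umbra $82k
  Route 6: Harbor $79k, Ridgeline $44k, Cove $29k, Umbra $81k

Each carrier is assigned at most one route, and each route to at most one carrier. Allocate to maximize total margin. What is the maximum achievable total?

Maximum total: $433k

Optimal: Harbor→Route 2 ($117k), Ridgeline→Route 5 ($87k), Cove→Route 4 ($121k), Umbra→Route 1 ($108k) — total 117+87+121+108 = $433k.
Column-greedy (each route in turn goes to its best remaining carrier) gives $390k, worse by 43.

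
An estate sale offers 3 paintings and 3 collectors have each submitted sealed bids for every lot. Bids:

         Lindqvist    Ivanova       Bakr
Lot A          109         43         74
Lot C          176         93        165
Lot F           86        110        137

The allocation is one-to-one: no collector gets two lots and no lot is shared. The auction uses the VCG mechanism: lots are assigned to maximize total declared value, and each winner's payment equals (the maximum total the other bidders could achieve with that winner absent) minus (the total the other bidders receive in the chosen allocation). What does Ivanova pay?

Ivanova pays $39.

Efficient allocation: Lindqvist→Lot A ($109), Ivanova→Lot F ($110), Bakr→Lot C ($165); total welfare W = $384.
Ivanova receives Lot F at value $110, so the others get W − 110 = $274.
Without Ivanova: best allocation of the remaining 2 bidders over all 3 lots is Lindqvist→Lot C ($176), Bakr→Lot F ($137), total $313.
VCG payment = (others' best without Ivanova) − (others' welfare with Ivanova) = 313 − 274 = $39.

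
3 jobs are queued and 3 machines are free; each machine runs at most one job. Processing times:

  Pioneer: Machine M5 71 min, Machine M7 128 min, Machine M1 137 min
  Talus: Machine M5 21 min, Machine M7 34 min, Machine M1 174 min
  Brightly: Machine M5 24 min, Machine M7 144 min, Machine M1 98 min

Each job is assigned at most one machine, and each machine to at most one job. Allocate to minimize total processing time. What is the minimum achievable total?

Min total: 195 min

This is a one-to-one assignment (minimum-cost bipartite matching).
Optimal: Pioneer→Machine M1 (137 min), Talus→Machine M7 (34 min), Brightly→Machine M5 (24 min) — total 137+34+24 = 195 min.
Column-greedy (each machine in turn goes to its cheapest remaining job) gives 247 min, worse by 52.
Next-best assignment: Pioneer→Machine M5, Talus→Machine M7, Brightly→Machine M1 = 203 min.
Checked against all permutations: 195 min is optimal.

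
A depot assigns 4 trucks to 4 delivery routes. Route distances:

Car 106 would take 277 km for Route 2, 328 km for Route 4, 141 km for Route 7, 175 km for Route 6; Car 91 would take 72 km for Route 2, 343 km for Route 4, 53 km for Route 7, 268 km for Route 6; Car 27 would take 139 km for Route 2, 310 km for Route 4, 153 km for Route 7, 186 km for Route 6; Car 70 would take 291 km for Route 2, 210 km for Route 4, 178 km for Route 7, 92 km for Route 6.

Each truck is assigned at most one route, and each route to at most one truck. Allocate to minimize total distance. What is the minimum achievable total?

Min total: 577 km

Optimal: Car 106→Route 6 (175 km), Car 91→Route 7 (53 km), Car 27→Route 2 (139 km), Car 70→Route 4 (210 km) — total 175+53+139+210 = 577 km.
Min-entry greedy (repeatedly take the single cheapest remaining cell) gives 612 km, worse by 35.
Next-best assignment: Car 106→Route 7, Car 91→Route 2, Car 27→Route 6, Car 70→Route 4 = 609 km.
Every other assignment is strictly worse.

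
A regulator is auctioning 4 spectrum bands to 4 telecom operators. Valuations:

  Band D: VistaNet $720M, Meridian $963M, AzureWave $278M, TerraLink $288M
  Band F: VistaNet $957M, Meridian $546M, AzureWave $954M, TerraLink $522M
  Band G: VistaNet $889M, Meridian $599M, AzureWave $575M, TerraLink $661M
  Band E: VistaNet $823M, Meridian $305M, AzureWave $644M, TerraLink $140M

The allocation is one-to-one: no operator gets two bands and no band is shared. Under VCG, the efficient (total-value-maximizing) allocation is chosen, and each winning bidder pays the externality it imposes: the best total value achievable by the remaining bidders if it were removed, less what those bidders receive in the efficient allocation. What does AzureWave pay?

AzureWave pays $134M.

Efficient allocation: VistaNet→Band E ($823M), Meridian→Band D ($963M), AzureWave→Band F ($954M), TerraLink→Band G ($661M); total welfare W = $3401M.
AzureWave receives Band F at value $954M, so the others get W − 954 = $2447M.
Without AzureWave: best allocation of the remaining 3 bidders over all 4 bands is VistaNet→Band F ($957M), Meridian→Band D ($963M), TerraLink→Band G ($661M), total $2581M.
VCG payment = (others' best without AzureWave) − (others' welfare with AzureWave) = 2581 − 2447 = $134M.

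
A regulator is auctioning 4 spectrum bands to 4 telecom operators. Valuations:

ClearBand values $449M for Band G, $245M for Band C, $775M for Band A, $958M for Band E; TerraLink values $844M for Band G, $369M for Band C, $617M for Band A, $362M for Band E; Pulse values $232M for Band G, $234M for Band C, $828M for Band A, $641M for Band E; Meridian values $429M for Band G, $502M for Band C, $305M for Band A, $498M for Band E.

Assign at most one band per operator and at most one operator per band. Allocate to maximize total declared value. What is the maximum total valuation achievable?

This is a one-to-one assignment (maximum-weight bipartite matching).
Optimal: ClearBand→Band E ($958M), TerraLink→Band G ($844M), Pulse→Band A ($828M), Meridian→Band C ($502M) — total 958+844+828+502 = $3132M.
Swapping ClearBand↔Meridian (ClearBand→Band C $245M, Meridian→Band E $498M) loses 717.
Checked against all permutations: $3132M is optimal.

Maximum total: $3132M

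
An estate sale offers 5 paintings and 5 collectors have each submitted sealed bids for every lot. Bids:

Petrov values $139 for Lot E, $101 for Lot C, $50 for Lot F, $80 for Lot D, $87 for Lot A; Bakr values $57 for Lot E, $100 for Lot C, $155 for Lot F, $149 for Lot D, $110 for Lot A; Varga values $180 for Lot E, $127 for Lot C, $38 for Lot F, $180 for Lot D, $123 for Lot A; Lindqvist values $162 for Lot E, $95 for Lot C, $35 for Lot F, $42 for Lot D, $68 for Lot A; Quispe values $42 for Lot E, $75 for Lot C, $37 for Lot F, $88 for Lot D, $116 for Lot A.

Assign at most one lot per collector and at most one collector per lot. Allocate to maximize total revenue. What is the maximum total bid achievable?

Max total: $714

This is a one-to-one assignment (maximum-weight bipartite matching).
Optimal: Petrov→Lot C ($101), Bakr→Lot F ($155), Varga→Lot D ($180), Lindqvist→Lot E ($162), Quispe→Lot A ($116) — total 101+155+180+162+116 = $714.
Row-greedy (each collector in turn takes its best remaining lot) gives $685, worse by 29.
Checked against all permutations: $714 is optimal.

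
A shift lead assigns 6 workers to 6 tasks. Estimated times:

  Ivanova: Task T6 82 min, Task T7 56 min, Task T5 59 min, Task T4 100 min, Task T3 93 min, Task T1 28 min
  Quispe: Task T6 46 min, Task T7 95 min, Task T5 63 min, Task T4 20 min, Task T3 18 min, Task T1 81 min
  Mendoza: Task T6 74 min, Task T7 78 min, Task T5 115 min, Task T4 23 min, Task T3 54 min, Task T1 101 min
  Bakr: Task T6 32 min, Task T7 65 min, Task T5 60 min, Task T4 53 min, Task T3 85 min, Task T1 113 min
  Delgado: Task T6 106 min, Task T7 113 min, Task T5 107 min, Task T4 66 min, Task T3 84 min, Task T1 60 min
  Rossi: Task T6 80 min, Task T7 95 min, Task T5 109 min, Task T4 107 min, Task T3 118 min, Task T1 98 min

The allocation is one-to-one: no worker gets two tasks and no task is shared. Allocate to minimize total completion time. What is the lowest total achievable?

Treat this as an assignment problem: match each worker to one task.
Optimal: Ivanova→Task T5 (59 min), Quispe→Task T3 (18 min), Mendoza→Task T4 (23 min), Bakr→Task T6 (32 min), Delgado→Task T1 (60 min), Rossi→Task T7 (95 min) — total 59+18+23+32+60+95 = 287 min.
Min-entry greedy (repeatedly take the single cheapest remaining cell) gives 303 min, worse by 16.
Next-best assignment: Ivanova→Task T7, Quispe→Task T3, Mendoza→Task T4, Bakr→Task T5, Delgado→Task T1, Rossi→Task T6 = 297 min.

Min total: 287 min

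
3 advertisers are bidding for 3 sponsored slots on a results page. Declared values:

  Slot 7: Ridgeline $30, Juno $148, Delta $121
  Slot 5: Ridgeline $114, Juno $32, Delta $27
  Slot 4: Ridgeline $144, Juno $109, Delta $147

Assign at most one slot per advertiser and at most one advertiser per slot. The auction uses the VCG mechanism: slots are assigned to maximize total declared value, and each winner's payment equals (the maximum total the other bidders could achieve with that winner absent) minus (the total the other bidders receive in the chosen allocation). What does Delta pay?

Delta pays $30.

Efficient allocation: Ridgeline→Slot 5 ($114), Juno→Slot 7 ($148), Delta→Slot 4 ($147); total welfare W = $409.
Delta receives Slot 4 at value $147, so the others get W − 147 = $262.
Without Delta: best allocation of the remaining 2 bidders over all 3 slots is Ridgeline→Slot 4 ($144), Juno→Slot 7 ($148), total $292.
VCG payment = (others' best without Delta) − (others' welfare with Delta) = 292 − 262 = $30.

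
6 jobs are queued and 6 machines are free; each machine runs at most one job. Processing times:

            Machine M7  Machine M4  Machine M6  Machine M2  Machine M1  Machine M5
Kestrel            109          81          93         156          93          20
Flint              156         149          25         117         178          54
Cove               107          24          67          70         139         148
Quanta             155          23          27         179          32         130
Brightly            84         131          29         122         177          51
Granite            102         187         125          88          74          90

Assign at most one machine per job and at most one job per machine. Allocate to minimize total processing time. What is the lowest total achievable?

This is the linear assignment problem.
Optimal: Kestrel→Machine M5 (20 min), Flint→Machine M6 (25 min), Cove→Machine M4 (24 min), Quanta→Machine M1 (32 min), Brightly→Machine M7 (84 min), Granite→Machine M2 (88 min) — total 20+25+24+32+84+88 = 273 min.
Column-greedy (each machine in turn goes to its cheapest remaining job) gives 296 min, worse by 23.

Min total: 273 min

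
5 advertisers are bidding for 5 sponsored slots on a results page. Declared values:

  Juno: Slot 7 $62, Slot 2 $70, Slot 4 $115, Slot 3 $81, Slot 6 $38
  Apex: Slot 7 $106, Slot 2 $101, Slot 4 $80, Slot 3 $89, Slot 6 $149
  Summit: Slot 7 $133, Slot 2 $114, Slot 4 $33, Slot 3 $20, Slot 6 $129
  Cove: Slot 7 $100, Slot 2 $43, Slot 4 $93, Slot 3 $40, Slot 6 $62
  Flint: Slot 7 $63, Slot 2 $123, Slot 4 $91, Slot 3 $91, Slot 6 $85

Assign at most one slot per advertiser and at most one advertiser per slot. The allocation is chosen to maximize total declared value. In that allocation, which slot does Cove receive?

Treat this as an assignment problem: match each advertiser to one slot.
Optimal: Juno→Slot 3 ($81), Apex→Slot 6 ($149), Summit→Slot 7 ($133), Cove→Slot 4 ($93), Flint→Slot 2 ($123) — total 81+149+133+93+123 = $579.
Column-greedy (each slot in turn goes to its best remaining advertiser) gives $522, worse by 57.
Swapping Flint↔Summit (Flint→Slot 7 $63, Summit→Slot 2 $114) loses 79.
Checked against all permutations: $579 is optimal.
Cove's own top slot is Slot 7 ($100), but forcing Cove→Slot 7 and reassigning the rest optimally gives only $569 — worse by 10.

Cove receives Slot 4.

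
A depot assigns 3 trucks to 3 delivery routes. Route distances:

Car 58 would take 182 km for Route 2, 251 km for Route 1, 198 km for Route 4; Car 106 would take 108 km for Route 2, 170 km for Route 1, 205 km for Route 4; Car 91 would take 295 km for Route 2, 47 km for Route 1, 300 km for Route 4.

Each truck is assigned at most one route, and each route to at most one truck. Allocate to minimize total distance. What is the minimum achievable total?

This is a one-to-one assignment (minimum-cost bipartite matching).
Optimal: Car 58→Route 4 (198 km), Car 106→Route 2 (108 km), Car 91→Route 1 (47 km) — total 198+108+47 = 353 km.
Row-greedy (each truck in turn takes its cheapest remaining route) gives 652 km, worse by 299.
Next-best assignment: Car 58→Route 2, Car 106→Route 4, Car 91→Route 1 = 434 km.
Checked against all permutations: 353 km is optimal.

Min total: 353 km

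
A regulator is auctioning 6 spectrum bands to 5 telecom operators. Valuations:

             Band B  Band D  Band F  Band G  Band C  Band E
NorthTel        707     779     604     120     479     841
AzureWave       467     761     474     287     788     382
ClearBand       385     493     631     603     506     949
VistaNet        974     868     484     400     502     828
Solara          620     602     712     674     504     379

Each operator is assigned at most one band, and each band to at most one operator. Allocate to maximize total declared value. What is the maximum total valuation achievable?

This is the linear assignment problem.
Optimal: NorthTel→Band D ($779M), AzureWave→Band C ($788M), ClearBand→Band E ($949M), VistaNet→Band B ($974M), Solara→Band F ($712M) — total 779+788+949+974+712 = $4202M.
Row-greedy (each operator in turn takes its best remaining band) gives $3908M, worse by 294.
Next-best assignment: NorthTel→Band D, AzureWave→Band C, ClearBand→Band E, VistaNet→Band B, Solara→Band G = $4164M.

Max total: $4202M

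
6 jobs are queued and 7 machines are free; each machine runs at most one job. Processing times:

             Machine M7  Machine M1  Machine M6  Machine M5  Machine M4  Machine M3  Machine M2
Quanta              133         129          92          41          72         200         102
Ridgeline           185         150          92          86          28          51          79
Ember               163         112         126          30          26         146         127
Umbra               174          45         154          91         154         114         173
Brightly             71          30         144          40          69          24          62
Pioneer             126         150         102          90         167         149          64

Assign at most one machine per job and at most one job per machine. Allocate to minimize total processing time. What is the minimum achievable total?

Min total: 283 min

This is the linear assignment problem.
Optimal: Quanta→Machine M6 (92 min), Ridgeline→Machine M4 (28 min), Ember→Machine M5 (30 min), Umbra→Machine M1 (45 min), Brightly→Machine M3 (24 min), Pioneer→Machine M2 (64 min) — total 92+28+30+45+24+64 = 283 min.
Min-entry greedy (repeatedly take the single cheapest remaining cell) gives 292 min, worse by 9.
Every other assignment is strictly worse.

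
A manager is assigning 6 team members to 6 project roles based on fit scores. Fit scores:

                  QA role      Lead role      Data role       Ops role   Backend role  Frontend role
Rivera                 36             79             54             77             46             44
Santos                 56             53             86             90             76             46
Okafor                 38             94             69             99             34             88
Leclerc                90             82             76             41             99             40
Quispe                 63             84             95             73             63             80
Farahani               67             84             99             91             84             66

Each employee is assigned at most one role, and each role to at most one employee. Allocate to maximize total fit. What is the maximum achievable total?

Max total: 526 pts

Optimal: Rivera→Lead role (79 pts), Santos→Ops role (90 pts), Okafor→Frontend role (88 pts), Leclerc→QA role (90 pts), Quispe→Data role (95 pts), Farahani→Backend role (84 pts) — total 79+90+88+90+95+84 = 526 pts.
Column-greedy (each role in turn goes to its best remaining employee) gives 480 pts, worse by 46.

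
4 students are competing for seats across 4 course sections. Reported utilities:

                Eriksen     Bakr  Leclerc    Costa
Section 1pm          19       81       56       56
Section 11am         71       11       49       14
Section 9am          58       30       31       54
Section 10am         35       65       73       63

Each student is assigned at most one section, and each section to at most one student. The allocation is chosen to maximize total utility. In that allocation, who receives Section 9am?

Optimal: Eriksen→Section 11am (71 points), Bakr→Section 1pm (81 points), Leclerc→Section 10am (73 points), Costa→Section 9am (54 points) — total 71+81+73+54 = 279 points.
Every other assignment is strictly worse.
Costa's own top section is Section 10am (63 points), but forcing Costa→Section 10am and reassigning the rest optimally gives only 251 points — worse by 28.

Costa receives Section 9am.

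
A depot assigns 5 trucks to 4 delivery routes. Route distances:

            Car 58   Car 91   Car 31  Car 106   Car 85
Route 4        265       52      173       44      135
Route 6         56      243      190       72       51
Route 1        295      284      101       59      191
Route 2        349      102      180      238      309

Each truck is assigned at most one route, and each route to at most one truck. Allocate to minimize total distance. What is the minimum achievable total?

This is a one-to-one assignment (minimum-cost bipartite matching).
Optimal: Car 106→Route 4 (44 km), Car 85→Route 6 (51 km), Car 31→Route 1 (101 km), Car 91→Route 2 (102 km) — total 44+51+101+102 = 298 km.
Swapping Car 91↔Car 85 (Car 91→Route 6 243 km, Car 85→Route 2 309 km) adds 399.

Min total: 298 km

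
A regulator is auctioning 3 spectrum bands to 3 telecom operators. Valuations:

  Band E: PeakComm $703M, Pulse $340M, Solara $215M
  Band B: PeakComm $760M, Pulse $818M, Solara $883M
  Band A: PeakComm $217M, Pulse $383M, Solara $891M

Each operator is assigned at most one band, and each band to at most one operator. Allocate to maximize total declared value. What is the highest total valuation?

Optimal: PeakComm→Band E ($703M), Pulse→Band B ($818M), Solara→Band A ($891M) — total 703+818+891 = $2412M.
Column-greedy (each band in turn goes to its best remaining operator) gives $1969M, worse by 443.
No other one-to-one assignment exceeds $2412M.

Max total: $2412M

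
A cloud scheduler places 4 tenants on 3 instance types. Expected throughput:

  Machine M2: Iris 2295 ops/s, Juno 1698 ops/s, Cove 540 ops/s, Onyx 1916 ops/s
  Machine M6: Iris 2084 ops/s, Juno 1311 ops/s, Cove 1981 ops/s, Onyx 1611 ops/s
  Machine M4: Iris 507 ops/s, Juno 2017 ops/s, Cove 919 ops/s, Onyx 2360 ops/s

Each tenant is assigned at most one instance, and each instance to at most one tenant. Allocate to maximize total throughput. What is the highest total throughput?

Maximum total: 6636 ops/s

Optimal: Iris→Machine M2 (2295 ops/s), Cove→Machine M6 (1981 ops/s), Onyx→Machine M4 (2360 ops/s) — total 2295+1981+2360 = 6636 ops/s.
Row-greedy (each tenant in turn takes its best remaining instance) gives 6293 ops/s, worse by 343.
Swapping Onyx↔Iris (Onyx→Machine M2 1916 ops/s, Iris→Machine M4 507 ops/s) loses 2232.
Every other assignment is strictly worse.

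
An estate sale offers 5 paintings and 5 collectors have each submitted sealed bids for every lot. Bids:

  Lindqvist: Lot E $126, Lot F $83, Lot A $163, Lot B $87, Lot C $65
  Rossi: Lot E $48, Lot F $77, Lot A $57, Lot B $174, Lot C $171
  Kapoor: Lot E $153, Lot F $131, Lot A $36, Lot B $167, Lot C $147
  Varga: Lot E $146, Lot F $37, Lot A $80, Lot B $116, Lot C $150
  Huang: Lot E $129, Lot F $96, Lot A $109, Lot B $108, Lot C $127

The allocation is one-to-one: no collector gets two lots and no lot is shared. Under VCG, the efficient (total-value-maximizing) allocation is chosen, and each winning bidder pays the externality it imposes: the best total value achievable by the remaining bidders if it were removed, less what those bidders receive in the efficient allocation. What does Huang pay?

Efficient allocation: Lindqvist→Lot A ($163), Rossi→Lot B ($174), Kapoor→Lot F ($131), Varga→Lot C ($150), Huang→Lot E ($129); total welfare W = $747.
Huang receives Lot E at value $129, so the others get W − 129 = $618.
Without Huang: best allocation of the remaining 4 bidders over all 5 lots is Lindqvist→Lot A ($163), Rossi→Lot C ($171), Kapoor→Lot B ($167), Varga→Lot E ($146), total $647.
VCG payment = (others' best without Huang) − (others' welfare with Huang) = 647 − 618 = $29.

Huang pays $29.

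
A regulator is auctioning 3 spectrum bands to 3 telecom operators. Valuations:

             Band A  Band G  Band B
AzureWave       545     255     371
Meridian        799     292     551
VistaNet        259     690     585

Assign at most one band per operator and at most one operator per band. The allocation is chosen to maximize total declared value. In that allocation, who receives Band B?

Optimal: AzureWave→Band B ($371M), Meridian→Band A ($799M), VistaNet→Band G ($690M) — total 371+799+690 = $1860M.
Row-greedy (each operator in turn takes its best remaining band) gives $1786M, worse by 74.
Next-best assignment: AzureWave→Band A, Meridian→Band B, VistaNet→Band G = $1786M.
AzureWave's own top band is Band A ($545M), but forcing AzureWave→Band A and reassigning the rest optimally gives only $1786M — worse by 74.

AzureWave receives Band B.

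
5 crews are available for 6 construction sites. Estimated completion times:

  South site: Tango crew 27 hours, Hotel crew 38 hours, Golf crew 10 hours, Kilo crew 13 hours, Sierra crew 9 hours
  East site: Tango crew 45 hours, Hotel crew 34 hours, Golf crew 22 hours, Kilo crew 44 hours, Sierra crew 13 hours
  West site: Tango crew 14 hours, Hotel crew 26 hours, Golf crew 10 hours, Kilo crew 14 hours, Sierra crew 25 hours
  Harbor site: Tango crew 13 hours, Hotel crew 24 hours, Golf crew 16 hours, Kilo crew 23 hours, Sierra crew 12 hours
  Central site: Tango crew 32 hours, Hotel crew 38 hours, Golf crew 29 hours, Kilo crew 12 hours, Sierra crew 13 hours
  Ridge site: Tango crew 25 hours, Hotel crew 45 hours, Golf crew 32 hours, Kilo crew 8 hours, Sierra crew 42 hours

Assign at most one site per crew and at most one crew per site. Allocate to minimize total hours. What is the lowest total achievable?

This is a one-to-one assignment (minimum-cost bipartite matching).
Optimal: Tango crew→West site (14 hours), Hotel crew→Harbor site (24 hours), Golf crew→South site (10 hours), Kilo crew→Ridge site (8 hours), Sierra crew→East site (13 hours) — total 14+24+10+8+13 = 69 hours.
Row-greedy (each crew in turn takes its cheapest remaining site) gives 70 hours, worse by 1.

Minimum total: 69 hours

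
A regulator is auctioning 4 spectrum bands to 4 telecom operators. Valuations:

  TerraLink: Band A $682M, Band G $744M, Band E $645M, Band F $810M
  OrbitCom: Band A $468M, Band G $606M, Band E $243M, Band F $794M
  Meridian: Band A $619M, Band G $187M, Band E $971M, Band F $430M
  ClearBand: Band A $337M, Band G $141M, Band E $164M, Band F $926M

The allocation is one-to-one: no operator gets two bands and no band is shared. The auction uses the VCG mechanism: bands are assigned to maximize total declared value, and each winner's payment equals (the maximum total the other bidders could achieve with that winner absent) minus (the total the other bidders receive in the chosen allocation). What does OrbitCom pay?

OrbitCom pays $62M.

Efficient allocation: TerraLink→Band A ($682M), OrbitCom→Band G ($606M), Meridian→Band E ($971M), ClearBand→Band F ($926M); total welfare W = $3185M.
OrbitCom receives Band G at value $606M, so the others get W − 606 = $2579M.
Without OrbitCom: best allocation of the remaining 3 bidders over all 4 bands is TerraLink→Band G ($744M), Meridian→Band E ($971M), ClearBand→Band F ($926M), total $2641M.
VCG payment = (others' best without OrbitCom) − (others' welfare with OrbitCom) = 2641 − 2579 = $62M.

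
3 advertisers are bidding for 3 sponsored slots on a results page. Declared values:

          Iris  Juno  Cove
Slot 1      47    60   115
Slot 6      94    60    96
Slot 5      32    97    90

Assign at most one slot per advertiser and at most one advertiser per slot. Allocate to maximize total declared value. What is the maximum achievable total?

Maximum total: $306

This is the linear assignment problem.
Optimal: Iris→Slot 6 ($94), Juno→Slot 5 ($97), Cove→Slot 1 ($115) — total 94+97+115 = $306.
Next-best assignment: Iris→Slot 6, Juno→Slot 1, Cove→Slot 5 = $244.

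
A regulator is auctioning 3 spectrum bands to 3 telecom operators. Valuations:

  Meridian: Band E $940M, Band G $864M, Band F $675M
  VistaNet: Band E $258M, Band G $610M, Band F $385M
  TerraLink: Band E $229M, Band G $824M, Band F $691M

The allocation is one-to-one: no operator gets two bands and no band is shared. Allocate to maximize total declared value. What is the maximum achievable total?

Maximum total: $2241M

Optimal: Meridian→Band E ($940M), VistaNet→Band G ($610M), TerraLink→Band F ($691M) — total 940+610+691 = $2241M.
Column-greedy (each band in turn goes to its best remaining operator) gives $2149M, worse by 92.
Next-best assignment: Meridian→Band E, VistaNet→Band F, TerraLink→Band G = $2149M.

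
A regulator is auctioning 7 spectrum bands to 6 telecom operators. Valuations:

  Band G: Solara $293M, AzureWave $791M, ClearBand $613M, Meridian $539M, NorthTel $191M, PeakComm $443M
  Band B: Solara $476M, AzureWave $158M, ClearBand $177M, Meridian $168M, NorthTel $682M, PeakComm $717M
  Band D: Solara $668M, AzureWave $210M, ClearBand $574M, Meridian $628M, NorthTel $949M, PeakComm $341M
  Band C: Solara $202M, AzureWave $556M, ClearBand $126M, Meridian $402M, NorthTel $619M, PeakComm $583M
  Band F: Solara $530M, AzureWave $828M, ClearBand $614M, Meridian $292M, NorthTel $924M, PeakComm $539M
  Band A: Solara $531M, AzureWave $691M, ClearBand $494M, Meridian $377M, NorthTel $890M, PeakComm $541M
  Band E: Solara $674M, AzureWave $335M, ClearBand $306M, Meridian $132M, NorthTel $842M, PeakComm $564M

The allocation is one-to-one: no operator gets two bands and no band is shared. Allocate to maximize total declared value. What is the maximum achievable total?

Maximum total: $4350M

Optimal: Solara→Band E ($674M), AzureWave→Band F ($828M), ClearBand→Band G ($613M), Meridian→Band D ($628M), NorthTel→Band A ($890M), PeakComm→Band B ($717M) — total 674+828+613+628+890+717 = $4350M.
Column-greedy (each band in turn goes to its best remaining operator) gives $4004M, worse by 346.
Swapping ClearBand↔Meridian (ClearBand→Band D $574M, Meridian→Band G $539M) loses 128.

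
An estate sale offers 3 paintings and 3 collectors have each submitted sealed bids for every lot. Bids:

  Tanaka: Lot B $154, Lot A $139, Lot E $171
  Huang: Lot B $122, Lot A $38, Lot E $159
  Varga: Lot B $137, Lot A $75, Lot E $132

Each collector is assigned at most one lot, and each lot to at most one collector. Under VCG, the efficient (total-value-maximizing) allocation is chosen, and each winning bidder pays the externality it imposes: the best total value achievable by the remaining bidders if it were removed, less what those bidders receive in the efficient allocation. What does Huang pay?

Efficient allocation: Tanaka→Lot A ($139), Huang→Lot E ($159), Varga→Lot B ($137); total welfare W = $435.
Huang receives Lot E at value $159, so the others get W − 159 = $276.
Without Huang: best allocation of the remaining 2 bidders over all 3 lots is Tanaka→Lot E ($171), Varga→Lot B ($137), total $308.
VCG payment = (others' best without Huang) − (others' welfare with Huang) = 308 − 276 = $32.

Huang pays $32.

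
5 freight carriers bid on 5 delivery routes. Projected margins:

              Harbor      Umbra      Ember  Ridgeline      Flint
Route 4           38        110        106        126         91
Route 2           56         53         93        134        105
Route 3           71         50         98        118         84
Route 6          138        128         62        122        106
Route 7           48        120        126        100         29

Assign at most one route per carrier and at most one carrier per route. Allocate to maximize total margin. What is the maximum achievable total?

Optimal: Harbor→Route 6 ($138k), Umbra→Route 4 ($110k), Ember→Route 7 ($126k), Ridgeline→Route 3 ($118k), Flint→Route 2 ($105k) — total 138+110+126+118+105 = $597k.
Max-entry greedy (repeatedly take the single best remaining cell) gives $592k, worse by 5.
No other one-to-one assignment exceeds $597k.

Max total: $597k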